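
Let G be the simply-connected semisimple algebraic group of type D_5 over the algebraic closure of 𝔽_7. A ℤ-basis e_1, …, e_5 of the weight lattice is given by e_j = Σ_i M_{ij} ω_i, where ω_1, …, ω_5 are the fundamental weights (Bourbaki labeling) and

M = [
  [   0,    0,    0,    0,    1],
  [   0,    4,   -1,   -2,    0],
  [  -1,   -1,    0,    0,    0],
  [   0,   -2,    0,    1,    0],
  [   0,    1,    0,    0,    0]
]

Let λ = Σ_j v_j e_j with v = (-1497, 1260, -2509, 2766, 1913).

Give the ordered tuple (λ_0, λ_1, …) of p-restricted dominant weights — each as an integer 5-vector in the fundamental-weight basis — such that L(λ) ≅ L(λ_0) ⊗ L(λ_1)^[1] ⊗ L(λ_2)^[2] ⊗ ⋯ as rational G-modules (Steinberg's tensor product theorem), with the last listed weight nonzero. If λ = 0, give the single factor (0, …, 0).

Compute c_i = Σ_j M_{ij} v_j with v = (-1497, 1260, -2509, 2766, 1913):
  c_1 = (0)·(-1497) + 0·1260 + (0)·(-2509) + 0·2766 + 1·1913 = 1913
  c_2 = (0)·(-1497) + 4·1260 + (-1)·(-2509) + (-2)·(2766) + 0·1913 = 2017
  c_3 = (-1)·(-1497) + (-1)·(1260) + (0)·(-2509) + 0·2766 + 0·1913 = 237
  c_4 = (0)·(-1497) + (-2)·(1260) + (0)·(-2509) + 1·2766 + 0·1913 = 246
  c_5 = (0)·(-1497) + 1·1260 + (0)·(-2509) + 0·2766 + 0·1913 = 1260
Writing each c_i in base p = 7:
  c_1 = 1913 = 2·7^0 + 0·7^1 + 4·7^2 + 5·7^3
  c_2 = 2017 = 1·7^0 + 1·7^1 + 6·7^2 + 5·7^3
  c_3 = 237 = 6·7^0 + 5·7^1 + 4·7^2
  c_4 = 246 = 1·7^0 + 0·7^1 + 5·7^2
  c_5 = 1260 = 0·7^0 + 5·7^1 + 4·7^2 + 3·7^3
λ_0 = (2, 1, 6, 1, 0)
λ_1 = (0, 1, 5, 0, 5)
λ_2 = (4, 6, 4, 5, 4)
λ_3 = (5, 5, 0, 0, 3)

((2, 1, 6, 1, 0), (0, 1, 5, 0, 5), (4, 6, 4, 5, 4), (5, 5, 0, 0, 3))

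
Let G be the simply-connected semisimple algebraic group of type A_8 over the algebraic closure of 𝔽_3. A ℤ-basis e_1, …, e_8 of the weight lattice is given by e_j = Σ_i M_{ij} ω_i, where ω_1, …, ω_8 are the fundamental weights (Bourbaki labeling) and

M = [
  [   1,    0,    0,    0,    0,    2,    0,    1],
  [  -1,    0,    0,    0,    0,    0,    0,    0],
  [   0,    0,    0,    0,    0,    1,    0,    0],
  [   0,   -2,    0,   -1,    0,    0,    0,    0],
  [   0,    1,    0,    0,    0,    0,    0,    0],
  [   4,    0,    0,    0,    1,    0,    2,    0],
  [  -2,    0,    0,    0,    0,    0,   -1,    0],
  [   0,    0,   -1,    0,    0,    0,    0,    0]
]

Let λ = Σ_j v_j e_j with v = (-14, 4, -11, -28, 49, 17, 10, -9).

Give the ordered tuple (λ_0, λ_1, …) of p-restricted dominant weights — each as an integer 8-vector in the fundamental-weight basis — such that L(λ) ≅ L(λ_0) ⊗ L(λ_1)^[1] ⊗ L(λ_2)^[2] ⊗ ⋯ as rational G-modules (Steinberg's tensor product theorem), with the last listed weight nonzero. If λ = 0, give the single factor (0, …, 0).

((2, 2, 2, 2, 1, 1, 0, 2), (0, 1, 2, 0, 1, 1, 0, 0), (1, 1, 1, 2, 0, 1, 2, 1))

In the fundamental-weight basis, λ has coordinates c = M·v (v = (-14, 4, -11, -28, 49, 17, 10, -9)):
  c_1 = 1*-14 + 0*4 + 0*-11 + 0*-28 + 0*49 + 2*17 + 0*10 + 1*-9 = 11
  c_2 = -1*-14 + 0*4 + 0*-11 + 0*-28 + 0*49 + 0*17 + 0*10 + 0*-9 = 14
  c_3 = 0*-14 + 0*4 + 0*-11 + 0*-28 + 0*49 + 1*17 + 0*10 + 0*-9 = 17
  c_4 = 0*-14 + -2*4 + 0*-11 + -1*-28 + 0*49 + 0*17 + 0*10 + 0*-9 = 20
  c_5 = 0*-14 + 1*4 + 0*-11 + 0*-28 + 0*49 + 0*17 + 0*10 + 0*-9 = 4
  c_6 = 4*-14 + 0*4 + 0*-11 + 0*-28 + 1*49 + 0*17 + 2*10 + 0*-9 = 13
  c_7 = -2*-14 + 0*4 + 0*-11 + 0*-28 + 0*49 + 0*17 + -1*10 + 0*-9 = 18
  c_8 = 0*-14 + 0*4 + -1*-11 + 0*-28 + 0*49 + 0*17 + 0*10 + 0*-9 = 11
Expand coordinatewise in base 3:
  c_1 = 11 = 2·3^0 + 0·3^1 + 1·3^2
  c_2 = 14 = 2·3^0 + 1·3^1 + 1·3^2
  c_3 = 17 = 2·3^0 + 2·3^1 + 1·3^2
  c_4 = 20 = 2·3^0 + 0·3^1 + 2·3^2
  c_5 = 4 = 1·3^0 + 1·3^1
  c_6 = 13 = 1·3^0 + 1·3^1 + 1·3^2
  c_7 = 18 = 0·3^0 + 0·3^1 + 2·3^2
  c_8 = 11 = 2·3^0 + 0·3^1 + 1·3^2
λ_0 = (2, 2, 2, 2, 1, 1, 0, 2)
λ_1 = (0, 1, 2, 0, 1, 1, 0, 0)
λ_2 = (1, 1, 1, 2, 0, 1, 2, 1)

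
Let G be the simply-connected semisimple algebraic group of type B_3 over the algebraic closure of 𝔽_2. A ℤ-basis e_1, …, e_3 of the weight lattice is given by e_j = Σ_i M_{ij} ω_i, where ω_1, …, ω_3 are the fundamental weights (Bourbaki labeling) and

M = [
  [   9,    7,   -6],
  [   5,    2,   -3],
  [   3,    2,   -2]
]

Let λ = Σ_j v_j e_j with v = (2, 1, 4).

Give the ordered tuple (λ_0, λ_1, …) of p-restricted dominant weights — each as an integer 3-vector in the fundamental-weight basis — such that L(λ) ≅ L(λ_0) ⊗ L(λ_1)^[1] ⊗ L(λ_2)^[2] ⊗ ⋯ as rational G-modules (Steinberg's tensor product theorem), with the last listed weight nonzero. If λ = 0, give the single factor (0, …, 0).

((1, 0, 0),)

Change of basis e → ω: c = M·v where v = (2, 1, 4):
  c_1 = (9)·(2) + (7)·(1) + (-6)·(4) = 1
  c_2 = (5)·(2) + (2)·(1) + (-3)·(4) = 0
  c_3 = (3)·(2) + (2)·(1) + (-2)·(4) = 0
p = 2; digits c_i = Σ_j d_{ij}·2^j, 0 ≤ d_{ij} < 2:
  c_1 = 1 = 1·2^0
  c_2 = 0
  c_3 = 0
λ_0 = (1, 0, 0)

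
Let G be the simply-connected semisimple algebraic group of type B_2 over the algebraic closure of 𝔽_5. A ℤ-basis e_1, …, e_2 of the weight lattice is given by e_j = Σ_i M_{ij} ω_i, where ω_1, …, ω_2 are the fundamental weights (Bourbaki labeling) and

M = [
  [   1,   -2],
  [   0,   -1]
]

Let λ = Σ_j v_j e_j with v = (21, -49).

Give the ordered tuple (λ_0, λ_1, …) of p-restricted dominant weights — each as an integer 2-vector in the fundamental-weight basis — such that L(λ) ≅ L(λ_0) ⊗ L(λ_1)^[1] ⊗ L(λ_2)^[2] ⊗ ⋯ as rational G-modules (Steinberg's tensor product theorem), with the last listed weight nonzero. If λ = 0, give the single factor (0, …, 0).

((4, 4), (3, 4), (4, 1))

In the fundamental-weight basis, λ has coordinates c = M·v (v = (21, -49)):
  c_1 = 1*21 + -2*-49 = 119
  c_2 = 0*21 + -1*-49 = 49
Expand coordinatewise in base 5:
  c_1 = 119 = 4·5^0 + 3·5^1 + 4·5^2
  c_2 = 49 = 4·5^0 + 4·5^1 + 1·5^2
p-restricted factor λ_0 = (4, 4)
p-restricted factor λ_1 = (3, 4)
p-restricted factor λ_2 = (4, 1)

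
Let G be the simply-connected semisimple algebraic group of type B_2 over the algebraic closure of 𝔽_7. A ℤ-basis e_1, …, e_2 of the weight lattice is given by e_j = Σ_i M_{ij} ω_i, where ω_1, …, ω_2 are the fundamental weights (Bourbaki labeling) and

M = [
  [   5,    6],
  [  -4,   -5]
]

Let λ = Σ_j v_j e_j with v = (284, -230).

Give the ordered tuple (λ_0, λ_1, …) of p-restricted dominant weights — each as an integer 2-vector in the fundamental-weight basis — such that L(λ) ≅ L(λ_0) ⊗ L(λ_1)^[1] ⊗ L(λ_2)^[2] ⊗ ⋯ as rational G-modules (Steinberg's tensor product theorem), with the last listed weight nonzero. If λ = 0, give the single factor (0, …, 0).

In the fundamental-weight basis, λ has coordinates c = M·v (v = (284, -230)):
  c_1 = (5)·(284) + (6)·(-230) = 40
  c_2 = (-4)·(284) + (-5)·(-230) = 14
Writing each c_i in base p = 7:
  c_1 = 40 = 5·7^0 + 5·7^1
  c_2 = 14 = 0·7^0 + 2·7^1
Factor λ_0 = (5, 0)
Factor λ_1 = (5, 2)

((5, 0), (5, 2))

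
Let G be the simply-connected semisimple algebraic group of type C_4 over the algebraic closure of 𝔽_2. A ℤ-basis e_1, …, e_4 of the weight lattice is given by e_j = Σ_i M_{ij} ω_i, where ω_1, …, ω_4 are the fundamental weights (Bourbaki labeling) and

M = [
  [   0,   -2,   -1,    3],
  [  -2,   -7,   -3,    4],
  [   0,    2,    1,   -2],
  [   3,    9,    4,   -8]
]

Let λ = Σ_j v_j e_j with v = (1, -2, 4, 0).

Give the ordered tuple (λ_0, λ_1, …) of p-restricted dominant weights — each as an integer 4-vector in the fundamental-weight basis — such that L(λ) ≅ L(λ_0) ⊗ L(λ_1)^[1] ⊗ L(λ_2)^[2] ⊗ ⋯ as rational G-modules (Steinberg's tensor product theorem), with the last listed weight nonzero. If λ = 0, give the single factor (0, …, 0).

((0, 0, 0, 1),)

Compute c_i = Σ_j M_{ij} v_j with v = (1, -2, 4, 0):
  c_1 = 0·1 + (-2)·(-2) + (-1)·(4) + 3·0 = 0
  c_2 = (-2)·(1) + (-7)·(-2) + (-3)·(4) + 4·0 = 0
  c_3 = 0·1 + (2)·(-2) + 1·4 + (-2)·(0) = 0
  c_4 = 3·1 + (9)·(-2) + 4·4 + (-8)·(0) = 1
Expand coordinatewise in base 2:
  c_1 = 0
  c_2 = 0
  c_3 = 0
  c_4 = 1 = 1·2^0
Factor λ_0 = (0, 0, 0, 1)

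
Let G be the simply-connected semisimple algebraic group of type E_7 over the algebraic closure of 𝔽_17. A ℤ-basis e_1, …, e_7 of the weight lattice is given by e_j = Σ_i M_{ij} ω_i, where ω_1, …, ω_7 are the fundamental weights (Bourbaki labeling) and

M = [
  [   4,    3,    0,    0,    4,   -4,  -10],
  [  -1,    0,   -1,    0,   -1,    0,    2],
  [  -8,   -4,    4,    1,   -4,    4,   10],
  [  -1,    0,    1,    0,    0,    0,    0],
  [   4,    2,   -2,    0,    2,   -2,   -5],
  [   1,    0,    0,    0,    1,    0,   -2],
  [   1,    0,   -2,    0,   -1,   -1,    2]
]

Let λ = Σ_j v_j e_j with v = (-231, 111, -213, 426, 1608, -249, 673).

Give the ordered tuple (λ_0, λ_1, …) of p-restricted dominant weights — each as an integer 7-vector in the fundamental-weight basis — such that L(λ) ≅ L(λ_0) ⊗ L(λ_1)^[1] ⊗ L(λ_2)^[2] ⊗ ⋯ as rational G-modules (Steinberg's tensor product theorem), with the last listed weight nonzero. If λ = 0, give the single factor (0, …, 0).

((5, 12, 8, 1, 5, 14, 12), (6, 10, 16, 1, 4, 1, 10))

Compute c_i = Σ_j M_{ij} v_j with v = (-231, 111, -213, 426, 1608, -249, 673):
  c_1 = (4)·(-231) + (3)·(111) + (0)·(-213) + (0)·(426) + (4)·(1608) + (-4)·(-249) + (-10)·(673) = 107
  c_2 = (-1)·(-231) + (0)·(111) + (-1)·(-213) + (0)·(426) + (-1)·(1608) + (0)·(-249) + (2)·(673) = 182
  c_3 = (-8)·(-231) + (-4)·(111) + (4)·(-213) + (1)·(426) + (-4)·(1608) + (4)·(-249) + (10)·(673) = 280
  c_4 = (-1)·(-231) + (0)·(111) + (1)·(-213) + (0)·(426) + (0)·(1608) + (0)·(-249) + (0)·(673) = 18
  c_5 = (4)·(-231) + (2)·(111) + (-2)·(-213) + (0)·(426) + (2)·(1608) + (-2)·(-249) + (-5)·(673) = 73
  c_6 = (1)·(-231) + (0)·(111) + (0)·(-213) + (0)·(426) + (1)·(1608) + (0)·(-249) + (-2)·(673) = 31
  c_7 = (1)·(-231) + (0)·(111) + (-2)·(-213) + (0)·(426) + (-1)·(1608) + (-1)·(-249) + (2)·(673) = 182
p = 17; digits c_i = Σ_j d_{ij}·17^j, 0 ≤ d_{ij} < 17:
  c_1 = 107 = 5·17^0 + 6·17^1
  c_2 = 182 = 12·17^0 + 10·17^1
  c_3 = 280 = 8·17^0 + 16·17^1
  c_4 = 18 = 1·17^0 + 1·17^1
  c_5 = 73 = 5·17^0 + 4·17^1
  c_6 = 31 = 14·17^0 + 1·17^1
  c_7 = 182 = 12·17^0 + 10·17^1
λ_0 = (5, 12, 8, 1, 5, 14, 12)
λ_1 = (6, 10, 16, 1, 4, 1, 10)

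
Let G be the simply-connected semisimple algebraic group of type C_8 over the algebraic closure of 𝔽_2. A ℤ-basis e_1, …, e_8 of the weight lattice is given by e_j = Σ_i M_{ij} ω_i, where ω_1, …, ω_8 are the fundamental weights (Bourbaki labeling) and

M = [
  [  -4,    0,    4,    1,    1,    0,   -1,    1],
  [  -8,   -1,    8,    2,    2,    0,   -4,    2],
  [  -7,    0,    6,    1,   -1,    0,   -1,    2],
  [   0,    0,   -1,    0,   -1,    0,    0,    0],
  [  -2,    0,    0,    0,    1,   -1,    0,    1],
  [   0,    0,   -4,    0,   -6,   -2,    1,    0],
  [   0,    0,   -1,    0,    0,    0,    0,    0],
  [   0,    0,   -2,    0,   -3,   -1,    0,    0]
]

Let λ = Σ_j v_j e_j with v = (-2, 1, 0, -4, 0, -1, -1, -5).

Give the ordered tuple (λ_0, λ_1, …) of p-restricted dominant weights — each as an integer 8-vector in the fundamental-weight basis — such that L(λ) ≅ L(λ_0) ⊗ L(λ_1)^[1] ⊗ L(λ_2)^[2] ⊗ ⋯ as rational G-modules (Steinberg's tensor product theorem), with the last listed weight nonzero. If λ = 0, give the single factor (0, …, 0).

((0, 1, 1, 0, 0, 1, 0, 1),)

In the fundamental-weight basis, λ has coordinates c = M·v (v = (-2, 1, 0, -4, 0, -1, -1, -5)):
  c_1 = -4*-2 + 0*1 + 4*0 + 1*-4 + 1*0 + 0*-1 + -1*-1 + 1*-5 = 0
  c_2 = -8*-2 + -1*1 + 8*0 + 2*-4 + 2*0 + 0*-1 + -4*-1 + 2*-5 = 1
  c_3 = -7*-2 + 0*1 + 6*0 + 1*-4 + -1*0 + 0*-1 + -1*-1 + 2*-5 = 1
  c_4 = 0*-2 + 0*1 + -1*0 + 0*-4 + -1*0 + 0*-1 + 0*-1 + 0*-5 = 0
  c_5 = -2*-2 + 0*1 + 0*0 + 0*-4 + 1*0 + -1*-1 + 0*-1 + 1*-5 = 0
  c_6 = 0*-2 + 0*1 + -4*0 + 0*-4 + -6*0 + -2*-1 + 1*-1 + 0*-5 = 1
  c_7 = 0*-2 + 0*1 + -1*0 + 0*-4 + 0*0 + 0*-1 + 0*-1 + 0*-5 = 0
  c_8 = 0*-2 + 0*1 + -2*0 + 0*-4 + -3*0 + -1*-1 + 0*-1 + 0*-5 = 1
Base-2 expansion of each c_i:
  c_1 = 0
  c_2 = 1 = 1·2^0
  c_3 = 1 = 1·2^0
  c_4 = 0
  c_5 = 0
  c_6 = 1 = 1·2^0
  c_7 = 0
  c_8 = 1 = 1·2^0
p-restricted factor λ_0 = (0, 1, 1, 0, 0, 1, 0, 1)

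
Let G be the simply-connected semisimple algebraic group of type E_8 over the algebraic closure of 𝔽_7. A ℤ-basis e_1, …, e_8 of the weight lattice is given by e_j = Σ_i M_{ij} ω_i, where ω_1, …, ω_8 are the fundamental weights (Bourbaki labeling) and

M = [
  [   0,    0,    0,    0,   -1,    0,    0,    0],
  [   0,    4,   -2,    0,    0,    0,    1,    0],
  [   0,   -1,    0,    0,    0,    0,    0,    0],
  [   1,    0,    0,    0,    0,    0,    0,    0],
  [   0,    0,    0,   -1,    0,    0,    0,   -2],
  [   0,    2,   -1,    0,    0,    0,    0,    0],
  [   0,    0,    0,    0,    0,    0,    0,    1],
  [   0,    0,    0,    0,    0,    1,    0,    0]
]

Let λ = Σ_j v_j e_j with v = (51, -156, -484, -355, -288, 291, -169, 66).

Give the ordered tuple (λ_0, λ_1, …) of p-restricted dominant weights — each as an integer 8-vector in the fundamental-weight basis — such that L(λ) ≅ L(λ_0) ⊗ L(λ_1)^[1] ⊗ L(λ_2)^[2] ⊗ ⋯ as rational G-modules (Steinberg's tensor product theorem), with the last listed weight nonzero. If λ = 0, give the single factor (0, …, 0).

Compute c_i = Σ_j M_{ij} v_j with v = (51, -156, -484, -355, -288, 291, -169, 66):
  c_1 = (0)·(51) + (0)·(-156) + (0)·(-484) + (0)·(-355) + (-1)·(-288) + (0)·(291) + (0)·(-169) + (0)·(66) = 288
  c_2 = (0)·(51) + (4)·(-156) + (-2)·(-484) + (0)·(-355) + (0)·(-288) + (0)·(291) + (1)·(-169) + (0)·(66) = 175
  c_3 = (0)·(51) + (-1)·(-156) + (0)·(-484) + (0)·(-355) + (0)·(-288) + (0)·(291) + (0)·(-169) + (0)·(66) = 156
  c_4 = (1)·(51) + (0)·(-156) + (0)·(-484) + (0)·(-355) + (0)·(-288) + (0)·(291) + (0)·(-169) + (0)·(66) = 51
  c_5 = (0)·(51) + (0)·(-156) + (0)·(-484) + (-1)·(-355) + (0)·(-288) + (0)·(291) + (0)·(-169) + (-2)·(66) = 223
  c_6 = (0)·(51) + (2)·(-156) + (-1)·(-484) + (0)·(-355) + (0)·(-288) + (0)·(291) + (0)·(-169) + (0)·(66) = 172
  c_7 = (0)·(51) + (0)·(-156) + (0)·(-484) + (0)·(-355) + (0)·(-288) + (0)·(291) + (0)·(-169) + (1)·(66) = 66
  c_8 = (0)·(51) + (0)·(-156) + (0)·(-484) + (0)·(-355) + (0)·(-288) + (1)·(291) + (0)·(-169) + (0)·(66) = 291
Writing each c_i in base p = 7:
  c_1 = 288 = 1·7^0 + 6·7^1 + 5·7^2
  c_2 = 175 = 0·7^0 + 4·7^1 + 3·7^2
  c_3 = 156 = 2·7^0 + 1·7^1 + 3·7^2
  c_4 = 51 = 2·7^0 + 0·7^1 + 1·7^2
  c_5 = 223 = 6·7^0 + 3·7^1 + 4·7^2
  c_6 = 172 = 4·7^0 + 3·7^1 + 3·7^2
  c_7 = 66 = 3·7^0 + 2·7^1 + 1·7^2
  c_8 = 291 = 4·7^0 + 6·7^1 + 5·7^2
p-restricted factor λ_0 = (1, 0, 2, 2, 6, 4, 3, 4)
p-restricted factor λ_1 = (6, 4, 1, 0, 3, 3, 2, 6)
p-restricted factor λ_2 = (5, 3, 3, 1, 4, 3, 1, 5)

((1, 0, 2, 2, 6, 4, 3, 4), (6, 4, 1, 0, 3, 3, 2, 6), (5, 3, 3, 1, 4, 3, 1, 5))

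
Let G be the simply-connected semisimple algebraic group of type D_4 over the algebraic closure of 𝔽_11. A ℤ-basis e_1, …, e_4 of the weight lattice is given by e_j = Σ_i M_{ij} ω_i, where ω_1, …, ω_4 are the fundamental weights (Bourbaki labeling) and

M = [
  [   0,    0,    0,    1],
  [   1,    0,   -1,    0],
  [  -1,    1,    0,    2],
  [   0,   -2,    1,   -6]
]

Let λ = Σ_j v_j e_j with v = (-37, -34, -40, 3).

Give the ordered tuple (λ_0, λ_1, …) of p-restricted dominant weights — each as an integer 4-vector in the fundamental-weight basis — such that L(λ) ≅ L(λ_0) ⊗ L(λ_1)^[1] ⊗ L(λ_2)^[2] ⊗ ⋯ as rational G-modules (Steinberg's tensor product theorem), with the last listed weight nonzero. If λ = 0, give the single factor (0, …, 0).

Compute c_i = Σ_j M_{ij} v_j with v = (-37, -34, -40, 3):
  c_1 = (0)·(-37) + (0)·(-34) + (0)·(-40) + 1·3 = 3
  c_2 = (1)·(-37) + (0)·(-34) + (-1)·(-40) + 0·3 = 3
  c_3 = (-1)·(-37) + (1)·(-34) + (0)·(-40) + 2·3 = 9
  c_4 = (0)·(-37) + (-2)·(-34) + (1)·(-40) + (-6)·(3) = 10
Expand coordinatewise in base 11:
  c_1 = 3 = 3·11^0
  c_2 = 3 = 3·11^0
  c_3 = 9 = 9·11^0
  c_4 = 10 = 10·11^0
λ_0 = (3, 3, 9, 10)

((3, 3, 9, 10),)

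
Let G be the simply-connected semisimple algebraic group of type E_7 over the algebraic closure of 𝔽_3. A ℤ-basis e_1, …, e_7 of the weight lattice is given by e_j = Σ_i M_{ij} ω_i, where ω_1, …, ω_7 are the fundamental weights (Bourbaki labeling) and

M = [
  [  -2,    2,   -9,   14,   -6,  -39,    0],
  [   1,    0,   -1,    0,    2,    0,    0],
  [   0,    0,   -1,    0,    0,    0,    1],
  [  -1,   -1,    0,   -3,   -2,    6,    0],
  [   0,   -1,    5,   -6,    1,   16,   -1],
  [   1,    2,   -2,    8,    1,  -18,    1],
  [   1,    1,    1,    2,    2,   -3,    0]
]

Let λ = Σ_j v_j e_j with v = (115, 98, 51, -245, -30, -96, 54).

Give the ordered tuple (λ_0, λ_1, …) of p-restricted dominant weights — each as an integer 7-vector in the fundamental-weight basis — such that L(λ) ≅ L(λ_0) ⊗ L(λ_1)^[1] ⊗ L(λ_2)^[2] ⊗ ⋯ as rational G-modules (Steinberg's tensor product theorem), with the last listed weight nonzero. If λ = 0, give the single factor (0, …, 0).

((1, 1, 0, 0, 1, 1, 2), (0, 1, 1, 2, 2, 0, 0))

In the fundamental-weight basis, λ has coordinates c = M·v (v = (115, 98, 51, -245, -30, -96, 54)):
  c_1 = (-2)·(115) + 2·98 + (-9)·(51) + (14)·(-245) + (-6)·(-30) + (-39)·(-96) + 0·54 = 1
  c_2 = 1·115 + 0·98 + (-1)·(51) + (0)·(-245) + (2)·(-30) + (0)·(-96) + 0·54 = 4
  c_3 = 0·115 + 0·98 + (-1)·(51) + (0)·(-245) + (0)·(-30) + (0)·(-96) + 1·54 = 3
  c_4 = (-1)·(115) + (-1)·(98) + 0·51 + (-3)·(-245) + (-2)·(-30) + (6)·(-96) + 0·54 = 6
  c_5 = 0·115 + (-1)·(98) + 5·51 + (-6)·(-245) + (1)·(-30) + (16)·(-96) + (-1)·(54) = 7
  c_6 = 1·115 + 2·98 + (-2)·(51) + (8)·(-245) + (1)·(-30) + (-18)·(-96) + 1·54 = 1
  c_7 = 1·115 + 1·98 + 1·51 + (2)·(-245) + (2)·(-30) + (-3)·(-96) + 0·54 = 2
Expand coordinatewise in base 3:
  c_1 = 1 = 1·3^0
  c_2 = 4 = 1·3^0 + 1·3^1
  c_3 = 3 = 0·3^0 + 1·3^1
  c_4 = 6 = 0·3^0 + 2·3^1
  c_5 = 7 = 1·3^0 + 2·3^1
  c_6 = 1 = 1·3^0
  c_7 = 2 = 2·3^0
Factor λ_0 = (1, 1, 0, 0, 1, 1, 2)
Factor λ_1 = (0, 1, 1, 2, 2, 0, 0)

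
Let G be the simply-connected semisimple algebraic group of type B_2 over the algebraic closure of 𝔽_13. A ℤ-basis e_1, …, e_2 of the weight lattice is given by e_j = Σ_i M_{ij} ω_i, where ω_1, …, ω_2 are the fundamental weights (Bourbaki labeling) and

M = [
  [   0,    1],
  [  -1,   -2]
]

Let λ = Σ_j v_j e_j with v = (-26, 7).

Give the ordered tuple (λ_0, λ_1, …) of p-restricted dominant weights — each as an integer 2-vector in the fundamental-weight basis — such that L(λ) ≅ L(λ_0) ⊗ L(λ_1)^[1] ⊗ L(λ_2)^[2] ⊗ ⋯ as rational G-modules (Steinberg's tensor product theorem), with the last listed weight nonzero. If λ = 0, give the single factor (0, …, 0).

Converting to the ω-basis (c_i = row i of M dotted with v = (-26, 7)):
  c_1 = (0)·(-26) + 1·7 = 7
  c_2 = (-1)·(-26) + (-2)·(7) = 12
Expand coordinatewise in base 13:
  c_1 = 7 = 7·13^0
  c_2 = 12 = 12·13^0
p-restricted factor λ_0 = (7, 12)

((7, 12),)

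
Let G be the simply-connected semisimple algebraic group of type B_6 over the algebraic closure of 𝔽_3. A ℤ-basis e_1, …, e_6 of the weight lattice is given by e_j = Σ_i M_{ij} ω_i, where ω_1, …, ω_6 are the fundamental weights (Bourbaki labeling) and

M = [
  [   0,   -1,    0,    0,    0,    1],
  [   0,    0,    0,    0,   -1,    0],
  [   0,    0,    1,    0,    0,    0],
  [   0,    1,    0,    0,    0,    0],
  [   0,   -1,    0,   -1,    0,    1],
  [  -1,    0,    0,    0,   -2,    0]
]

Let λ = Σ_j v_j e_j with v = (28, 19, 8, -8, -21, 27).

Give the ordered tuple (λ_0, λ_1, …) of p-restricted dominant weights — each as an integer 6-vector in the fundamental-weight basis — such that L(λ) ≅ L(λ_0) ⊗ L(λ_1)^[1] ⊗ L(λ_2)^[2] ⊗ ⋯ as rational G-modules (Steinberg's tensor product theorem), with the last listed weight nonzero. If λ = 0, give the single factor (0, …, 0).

Compute c_i = Σ_j M_{ij} v_j with v = (28, 19, 8, -8, -21, 27):
  c_1 = (0)·(28) + (-1)·(19) + (0)·(8) + (0)·(-8) + (0)·(-21) + (1)·(27) = 8
  c_2 = (0)·(28) + (0)·(19) + (0)·(8) + (0)·(-8) + (-1)·(-21) + (0)·(27) = 21
  c_3 = (0)·(28) + (0)·(19) + (1)·(8) + (0)·(-8) + (0)·(-21) + (0)·(27) = 8
  c_4 = (0)·(28) + (1)·(19) + (0)·(8) + (0)·(-8) + (0)·(-21) + (0)·(27) = 19
  c_5 = (0)·(28) + (-1)·(19) + (0)·(8) + (-1)·(-8) + (0)·(-21) + (1)·(27) = 16
  c_6 = (-1)·(28) + (0)·(19) + (0)·(8) + (0)·(-8) + (-2)·(-21) + (0)·(27) = 14
p = 3; digits c_i = Σ_j d_{ij}·3^j, 0 ≤ d_{ij} < 3:
  c_1 = 8 = 2·3^0 + 2·3^1
  c_2 = 21 = 0·3^0 + 1·3^1 + 2·3^2
  c_3 = 8 = 2·3^0 + 2·3^1
  c_4 = 19 = 1·3^0 + 0·3^1 + 2·3^2
  c_5 = 16 = 1·3^0 + 2·3^1 + 1·3^2
  c_6 = 14 = 2·3^0 + 1·3^1 + 1·3^2
Factor λ_0 = (2, 0, 2, 1, 1, 2)
Factor λ_1 = (2, 1, 2, 0, 2, 1)
Factor λ_2 = (0, 2, 0, 2, 1, 1)

((2, 0, 2, 1, 1, 2), (2, 1, 2, 0, 2, 1), (0, 2, 0, 2, 1, 1))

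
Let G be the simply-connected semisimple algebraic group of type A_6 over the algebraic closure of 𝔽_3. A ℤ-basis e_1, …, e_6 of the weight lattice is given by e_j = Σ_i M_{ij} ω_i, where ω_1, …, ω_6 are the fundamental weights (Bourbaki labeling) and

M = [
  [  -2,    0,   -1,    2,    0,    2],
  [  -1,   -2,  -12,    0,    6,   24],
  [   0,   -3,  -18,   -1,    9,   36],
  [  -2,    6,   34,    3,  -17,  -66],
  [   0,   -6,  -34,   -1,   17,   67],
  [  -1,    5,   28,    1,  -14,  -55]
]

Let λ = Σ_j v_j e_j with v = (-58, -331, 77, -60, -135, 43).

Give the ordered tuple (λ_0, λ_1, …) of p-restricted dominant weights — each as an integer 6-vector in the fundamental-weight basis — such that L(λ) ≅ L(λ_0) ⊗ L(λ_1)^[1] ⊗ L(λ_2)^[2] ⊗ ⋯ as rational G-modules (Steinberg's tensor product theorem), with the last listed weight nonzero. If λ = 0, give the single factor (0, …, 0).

((2, 0, 0, 1, 2, 0), (1, 0, 0, 2, 1, 2), (0, 2, 0, 2, 1, 2))

ω-coordinates c = M·v, v = (-58, -331, 77, -60, -135, 43):
  c_1 = (-2)·(-58) + (0)·(-331) + (-1)·(77) + (2)·(-60) + (0)·(-135) + 2·43 = 5
  c_2 = (-1)·(-58) + (-2)·(-331) + (-12)·(77) + (0)·(-60) + (6)·(-135) + 24·43 = 18
  c_3 = (0)·(-58) + (-3)·(-331) + (-18)·(77) + (-1)·(-60) + (9)·(-135) + 36·43 = 0
  c_4 = (-2)·(-58) + (6)·(-331) + 34·77 + (3)·(-60) + (-17)·(-135) + (-66)·(43) = 25
  c_5 = (0)·(-58) + (-6)·(-331) + (-34)·(77) + (-1)·(-60) + (17)·(-135) + 67·43 = 14
  c_6 = (-1)·(-58) + (5)·(-331) + 28·77 + (1)·(-60) + (-14)·(-135) + (-55)·(43) = 24
p = 3; digits c_i = Σ_j d_{ij}·3^j, 0 ≤ d_{ij} < 3:
  c_1 = 5 = 2·3^0 + 1·3^1
  c_2 = 18 = 0·3^0 + 0·3^1 + 2·3^2
  c_3 = 0
  c_4 = 25 = 1·3^0 + 2·3^1 + 2·3^2
  c_5 = 14 = 2·3^0 + 1·3^1 + 1·3^2
  c_6 = 24 = 0·3^0 + 2·3^1 + 2·3^2
Factor λ_0 = (2, 0, 0, 1, 2, 0)
Factor λ_1 = (1, 0, 0, 2, 1, 2)
Factor λ_2 = (0, 2, 0, 2, 1, 2)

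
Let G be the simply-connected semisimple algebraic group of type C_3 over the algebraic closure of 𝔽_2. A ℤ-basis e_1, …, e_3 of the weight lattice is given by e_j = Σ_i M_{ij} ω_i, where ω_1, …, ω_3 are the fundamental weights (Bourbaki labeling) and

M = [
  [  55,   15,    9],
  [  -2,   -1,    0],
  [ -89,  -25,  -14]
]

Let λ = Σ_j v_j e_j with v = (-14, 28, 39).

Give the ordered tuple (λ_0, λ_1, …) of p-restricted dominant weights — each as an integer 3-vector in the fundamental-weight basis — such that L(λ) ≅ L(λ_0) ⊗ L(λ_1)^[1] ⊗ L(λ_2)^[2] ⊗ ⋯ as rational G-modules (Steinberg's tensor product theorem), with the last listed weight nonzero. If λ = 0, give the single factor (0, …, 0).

((1, 0, 0),)

Compute c_i = Σ_j M_{ij} v_j with v = (-14, 28, 39):
  c_1 = (55)·(-14) + (15)·(28) + (9)·(39) = 1
  c_2 = (-2)·(-14) + (-1)·(28) + (0)·(39) = 0
  c_3 = (-89)·(-14) + (-25)·(28) + (-14)·(39) = 0
Base-2 expansion of each c_i:
  c_1 = 1 = 1·2^0
  c_2 = 0
  c_3 = 0
Factor λ_0 = (1, 0, 0)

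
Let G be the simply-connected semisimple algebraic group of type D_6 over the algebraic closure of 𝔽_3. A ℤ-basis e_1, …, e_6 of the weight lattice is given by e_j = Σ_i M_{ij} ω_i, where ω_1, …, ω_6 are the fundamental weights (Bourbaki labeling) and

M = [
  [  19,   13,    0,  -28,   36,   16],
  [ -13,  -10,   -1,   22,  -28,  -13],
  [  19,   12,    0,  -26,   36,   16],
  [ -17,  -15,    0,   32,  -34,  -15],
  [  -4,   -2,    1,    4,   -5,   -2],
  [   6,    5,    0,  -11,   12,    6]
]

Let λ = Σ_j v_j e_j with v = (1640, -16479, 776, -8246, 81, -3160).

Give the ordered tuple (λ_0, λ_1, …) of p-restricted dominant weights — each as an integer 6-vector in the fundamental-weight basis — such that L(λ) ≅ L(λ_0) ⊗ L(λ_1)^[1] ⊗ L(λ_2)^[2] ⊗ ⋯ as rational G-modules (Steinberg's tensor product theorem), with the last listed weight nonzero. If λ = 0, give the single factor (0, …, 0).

Converting to the ω-basis (c_i = row i of M dotted with v = (1640, -16479, 776, -8246, 81, -3160)):
  c_1 = 19*1640 + 13*-16479 + 0*776 + -28*-8246 + 36*81 + 16*-3160 = 177
  c_2 = -13*1640 + -10*-16479 + -1*776 + 22*-8246 + -28*81 + -13*-3160 = 94
  c_3 = 19*1640 + 12*-16479 + 0*776 + -26*-8246 + 36*81 + 16*-3160 = 164
  c_4 = -17*1640 + -15*-16479 + 0*776 + 32*-8246 + -34*81 + -15*-3160 = 79
  c_5 = -4*1640 + -2*-16479 + 1*776 + 4*-8246 + -5*81 + -2*-3160 = 105
  c_6 = 6*1640 + 5*-16479 + 0*776 + -11*-8246 + 12*81 + 6*-3160 = 163
p = 3; digits c_i = Σ_j d_{ij}·3^j, 0 ≤ d_{ij} < 3:
  c_1 = 177 = 0·3^0 + 2·3^1 + 1·3^2 + 0·3^3 + 2·3^4
  c_2 = 94 = 1·3^0 + 1·3^1 + 1·3^2 + 0·3^3 + 1·3^4
  c_3 = 164 = 2·3^0 + 0·3^1 + 0·3^2 + 0·3^3 + 2·3^4
  c_4 = 79 = 1·3^0 + 2·3^1 + 2·3^2 + 2·3^3
  c_5 = 105 = 0·3^0 + 2·3^1 + 2·3^2 + 0·3^3 + 1·3^4
  c_6 = 163 = 1·3^0 + 0·3^1 + 0·3^2 + 0·3^3 + 2·3^4
λ_0 = (0, 1, 2, 1, 0, 1)
λ_1 = (2, 1, 0, 2, 2, 0)
λ_2 = (1, 1, 0, 2, 2, 0)
λ_3 = (0, 0, 0, 2, 0, 0)
λ_4 = (2, 1, 2, 0, 1, 2)

((0, 1, 2, 1, 0, 1), (2, 1, 0, 2, 2, 0), (1, 1, 0, 2, 2, 0), (0, 0, 0, 2, 0, 0), (2, 1, 2, 0, 1, 2))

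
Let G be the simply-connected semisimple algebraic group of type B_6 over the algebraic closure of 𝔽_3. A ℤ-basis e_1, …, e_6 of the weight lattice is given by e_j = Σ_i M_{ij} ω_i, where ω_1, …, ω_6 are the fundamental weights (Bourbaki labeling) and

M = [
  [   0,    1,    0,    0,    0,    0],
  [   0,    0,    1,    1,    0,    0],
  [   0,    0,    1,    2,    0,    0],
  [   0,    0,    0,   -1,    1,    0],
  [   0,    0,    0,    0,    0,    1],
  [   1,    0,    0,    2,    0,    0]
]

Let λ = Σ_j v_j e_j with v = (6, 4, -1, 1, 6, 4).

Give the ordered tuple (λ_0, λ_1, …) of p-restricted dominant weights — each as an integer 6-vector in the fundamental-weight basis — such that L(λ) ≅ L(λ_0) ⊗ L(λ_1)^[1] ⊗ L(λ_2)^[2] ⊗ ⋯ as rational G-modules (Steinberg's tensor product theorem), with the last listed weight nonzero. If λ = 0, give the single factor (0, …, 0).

((1, 0, 1, 2, 1, 2), (1, 0, 0, 1, 1, 2))

In the fundamental-weight basis, λ has coordinates c = M·v (v = (6, 4, -1, 1, 6, 4)):
  c_1 = 0*6 + 1*4 + 0*-1 + 0*1 + 0*6 + 0*4 = 4
  c_2 = 0*6 + 0*4 + 1*-1 + 1*1 + 0*6 + 0*4 = 0
  c_3 = 0*6 + 0*4 + 1*-1 + 2*1 + 0*6 + 0*4 = 1
  c_4 = 0*6 + 0*4 + 0*-1 + -1*1 + 1*6 + 0*4 = 5
  c_5 = 0*6 + 0*4 + 0*-1 + 0*1 + 0*6 + 1*4 = 4
  c_6 = 1*6 + 0*4 + 0*-1 + 2*1 + 0*6 + 0*4 = 8
Expand coordinatewise in base 3:
  c_1 = 4 = 1·3^0 + 1·3^1
  c_2 = 0
  c_3 = 1 = 1·3^0
  c_4 = 5 = 2·3^0 + 1·3^1
  c_5 = 4 = 1·3^0 + 1·3^1
  c_6 = 8 = 2·3^0 + 2·3^1
Factor λ_0 = (1, 0, 1, 2, 1, 2)
Factor λ_1 = (1, 0, 0, 1, 1, 2)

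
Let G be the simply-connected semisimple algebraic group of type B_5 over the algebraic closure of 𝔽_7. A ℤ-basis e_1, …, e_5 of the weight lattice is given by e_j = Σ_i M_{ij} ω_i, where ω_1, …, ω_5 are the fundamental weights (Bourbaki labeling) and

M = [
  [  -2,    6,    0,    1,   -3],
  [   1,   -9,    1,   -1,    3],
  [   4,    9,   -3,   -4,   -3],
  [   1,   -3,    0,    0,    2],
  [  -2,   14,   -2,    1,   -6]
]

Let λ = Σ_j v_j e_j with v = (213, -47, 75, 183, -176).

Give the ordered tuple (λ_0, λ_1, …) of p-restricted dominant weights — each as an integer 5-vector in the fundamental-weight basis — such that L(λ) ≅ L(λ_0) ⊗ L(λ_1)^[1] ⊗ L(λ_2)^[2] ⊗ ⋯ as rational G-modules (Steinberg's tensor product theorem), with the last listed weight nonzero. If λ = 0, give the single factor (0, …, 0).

((3, 0, 0, 2, 5),)

Change of basis e → ω: c = M·v where v = (213, -47, 75, 183, -176):
  c_1 = -2*213 + 6*-47 + 0*75 + 1*183 + -3*-176 = 3
  c_2 = 1*213 + -9*-47 + 1*75 + -1*183 + 3*-176 = 0
  c_3 = 4*213 + 9*-47 + -3*75 + -4*183 + -3*-176 = 0
  c_4 = 1*213 + -3*-47 + 0*75 + 0*183 + 2*-176 = 2
  c_5 = -2*213 + 14*-47 + -2*75 + 1*183 + -6*-176 = 5
p = 7; digits c_i = Σ_j d_{ij}·7^j, 0 ≤ d_{ij} < 7:
  c_1 = 3 = 3·7^0
  c_2 = 0
  c_3 = 0
  c_4 = 2 = 2·7^0
  c_5 = 5 = 5·7^0
Factor λ_0 = (3, 0, 0, 2, 5)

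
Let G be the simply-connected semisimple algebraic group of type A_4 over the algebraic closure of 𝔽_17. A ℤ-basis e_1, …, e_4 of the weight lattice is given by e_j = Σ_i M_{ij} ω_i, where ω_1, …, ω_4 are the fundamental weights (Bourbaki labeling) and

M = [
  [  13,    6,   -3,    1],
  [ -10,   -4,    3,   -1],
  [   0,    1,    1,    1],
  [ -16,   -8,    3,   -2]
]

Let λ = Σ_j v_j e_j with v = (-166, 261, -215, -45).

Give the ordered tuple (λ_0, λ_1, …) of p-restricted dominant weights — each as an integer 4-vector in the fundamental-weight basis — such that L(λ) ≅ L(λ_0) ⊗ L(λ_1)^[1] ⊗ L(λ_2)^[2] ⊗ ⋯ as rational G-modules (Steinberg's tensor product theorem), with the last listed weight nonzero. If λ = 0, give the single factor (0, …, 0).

In the fundamental-weight basis, λ has coordinates c = M·v (v = (-166, 261, -215, -45)):
  c_1 = 13*-166 + 6*261 + -3*-215 + 1*-45 = 8
  c_2 = -10*-166 + -4*261 + 3*-215 + -1*-45 = 16
  c_3 = 0*-166 + 1*261 + 1*-215 + 1*-45 = 1
  c_4 = -16*-166 + -8*261 + 3*-215 + -2*-45 = 13
p = 17; digits c_i = Σ_j d_{ij}·17^j, 0 ≤ d_{ij} < 17:
  c_1 = 8 = 8·17^0
  c_2 = 16 = 16·17^0
  c_3 = 1 = 1·17^0
  c_4 = 13 = 13·17^0
p-restricted factor λ_0 = (8, 16, 1, 13)

((8, 16, 1, 13),)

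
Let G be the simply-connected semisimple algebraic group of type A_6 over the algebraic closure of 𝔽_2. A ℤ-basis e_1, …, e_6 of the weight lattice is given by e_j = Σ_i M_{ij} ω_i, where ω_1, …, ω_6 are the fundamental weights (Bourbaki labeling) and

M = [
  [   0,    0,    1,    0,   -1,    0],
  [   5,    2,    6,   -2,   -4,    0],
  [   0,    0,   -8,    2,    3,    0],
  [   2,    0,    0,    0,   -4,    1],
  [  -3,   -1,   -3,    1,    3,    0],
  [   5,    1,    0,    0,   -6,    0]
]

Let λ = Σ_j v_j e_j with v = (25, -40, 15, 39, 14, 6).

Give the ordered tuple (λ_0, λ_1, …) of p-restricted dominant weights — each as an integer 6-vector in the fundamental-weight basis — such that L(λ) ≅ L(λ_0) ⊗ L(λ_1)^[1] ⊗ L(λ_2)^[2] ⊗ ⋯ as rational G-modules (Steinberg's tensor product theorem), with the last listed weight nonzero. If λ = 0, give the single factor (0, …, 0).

((1, 1, 0, 0, 1, 1),)

Change of basis e → ω: c = M·v where v = (25, -40, 15, 39, 14, 6):
  c_1 = 0·25 + (0)·(-40) + 1·15 + 0·39 + (-1)·(14) + 0·6 = 1
  c_2 = 5·25 + (2)·(-40) + 6·15 + (-2)·(39) + (-4)·(14) + 0·6 = 1
  c_3 = 0·25 + (0)·(-40) + (-8)·(15) + 2·39 + 3·14 + 0·6 = 0
  c_4 = 2·25 + (0)·(-40) + 0·15 + 0·39 + (-4)·(14) + 1·6 = 0
  c_5 = (-3)·(25) + (-1)·(-40) + (-3)·(15) + 1·39 + 3·14 + 0·6 = 1
  c_6 = 5·25 + (1)·(-40) + 0·15 + 0·39 + (-6)·(14) + 0·6 = 1
p = 2; digits c_i = Σ_j d_{ij}·2^j, 0 ≤ d_{ij} < 2:
  c_1 = 1 = 1·2^0
  c_2 = 1 = 1·2^0
  c_3 = 0
  c_4 = 0
  c_5 = 1 = 1·2^0
  c_6 = 1 = 1·2^0
p-restricted factor λ_0 = (1, 1, 0, 0, 1, 1)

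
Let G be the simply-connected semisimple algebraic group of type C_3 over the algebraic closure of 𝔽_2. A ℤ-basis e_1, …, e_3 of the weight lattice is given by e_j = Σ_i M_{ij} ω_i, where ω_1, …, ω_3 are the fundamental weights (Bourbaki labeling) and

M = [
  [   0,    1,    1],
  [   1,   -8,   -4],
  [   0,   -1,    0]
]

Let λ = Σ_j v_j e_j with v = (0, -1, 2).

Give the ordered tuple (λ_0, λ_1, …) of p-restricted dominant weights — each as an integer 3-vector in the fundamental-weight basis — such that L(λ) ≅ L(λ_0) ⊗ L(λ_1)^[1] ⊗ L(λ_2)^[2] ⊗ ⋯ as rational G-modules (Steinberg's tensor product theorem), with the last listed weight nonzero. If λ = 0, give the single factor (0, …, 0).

((1, 0, 1),)

Compute c_i = Σ_j M_{ij} v_j with v = (0, -1, 2):
  c_1 = 0*0 + 1*-1 + 1*2 = 1
  c_2 = 1*0 + -8*-1 + -4*2 = 0
  c_3 = 0*0 + -1*-1 + 0*2 = 1
p = 2; digits c_i = Σ_j d_{ij}·2^j, 0 ≤ d_{ij} < 2:
  c_1 = 1 = 1·2^0
  c_2 = 0
  c_3 = 1 = 1·2^0
p-restricted factor λ_0 = (1, 0, 1)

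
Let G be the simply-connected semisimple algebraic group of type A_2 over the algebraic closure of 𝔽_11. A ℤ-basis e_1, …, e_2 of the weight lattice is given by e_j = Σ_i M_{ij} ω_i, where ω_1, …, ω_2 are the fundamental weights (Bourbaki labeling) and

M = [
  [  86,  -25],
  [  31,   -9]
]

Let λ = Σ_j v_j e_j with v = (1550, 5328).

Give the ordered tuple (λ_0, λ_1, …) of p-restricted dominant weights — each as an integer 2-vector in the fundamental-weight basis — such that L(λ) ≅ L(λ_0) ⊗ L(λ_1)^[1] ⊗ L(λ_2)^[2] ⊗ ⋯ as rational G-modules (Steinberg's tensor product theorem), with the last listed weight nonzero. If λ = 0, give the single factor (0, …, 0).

ω-coordinates c = M·v, v = (1550, 5328):
  c_1 = 86·1550 + (-25)·(5328) = 100
  c_2 = 31·1550 + (-9)·(5328) = 98
Base-11 expansion of each c_i:
  c_1 = 100 = 1·11^0 + 9·11^1
  c_2 = 98 = 10·11^0 + 8·11^1
λ_0 = (1, 10)
λ_1 = (9, 8)

((1, 10), (9, 8))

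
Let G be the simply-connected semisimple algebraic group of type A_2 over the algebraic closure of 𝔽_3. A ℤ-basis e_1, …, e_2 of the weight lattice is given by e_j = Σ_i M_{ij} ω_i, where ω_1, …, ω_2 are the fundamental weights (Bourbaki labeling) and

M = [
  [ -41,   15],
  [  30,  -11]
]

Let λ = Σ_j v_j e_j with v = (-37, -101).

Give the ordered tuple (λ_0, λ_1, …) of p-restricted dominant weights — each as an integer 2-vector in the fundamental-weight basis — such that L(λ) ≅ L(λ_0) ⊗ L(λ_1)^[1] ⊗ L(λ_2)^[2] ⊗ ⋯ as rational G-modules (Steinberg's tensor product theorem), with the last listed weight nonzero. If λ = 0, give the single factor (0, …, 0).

Converting to the ω-basis (c_i = row i of M dotted with v = (-37, -101)):
  c_1 = (-41)·(-37) + (15)·(-101) = 2
  c_2 = (30)·(-37) + (-11)·(-101) = 1
Expand coordinatewise in base 3:
  c_1 = 2 = 2·3^0
  c_2 = 1 = 1·3^0
Factor λ_0 = (2, 1)

((2, 1),)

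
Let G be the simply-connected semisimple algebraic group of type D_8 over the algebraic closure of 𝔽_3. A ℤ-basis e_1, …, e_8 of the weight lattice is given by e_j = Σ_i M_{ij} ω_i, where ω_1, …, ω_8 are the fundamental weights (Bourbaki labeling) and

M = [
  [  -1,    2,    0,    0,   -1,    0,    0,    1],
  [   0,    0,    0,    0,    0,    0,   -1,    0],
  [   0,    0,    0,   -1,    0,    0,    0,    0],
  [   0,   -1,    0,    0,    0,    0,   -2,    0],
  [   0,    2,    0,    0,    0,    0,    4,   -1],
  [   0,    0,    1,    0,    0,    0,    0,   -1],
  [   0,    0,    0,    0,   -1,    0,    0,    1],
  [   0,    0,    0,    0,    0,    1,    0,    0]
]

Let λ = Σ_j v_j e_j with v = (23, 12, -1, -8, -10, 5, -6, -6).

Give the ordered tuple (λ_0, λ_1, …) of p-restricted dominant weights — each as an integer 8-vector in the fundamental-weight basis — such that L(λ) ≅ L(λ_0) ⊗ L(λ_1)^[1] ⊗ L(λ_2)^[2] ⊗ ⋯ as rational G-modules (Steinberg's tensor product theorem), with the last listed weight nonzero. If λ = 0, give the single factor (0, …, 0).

ω-coordinates c = M·v, v = (23, 12, -1, -8, -10, 5, -6, -6):
  c_1 = (-1)·(23) + (2)·(12) + (0)·(-1) + (0)·(-8) + (-1)·(-10) + (0)·(5) + (0)·(-6) + (1)·(-6) = 5
  c_2 = (0)·(23) + (0)·(12) + (0)·(-1) + (0)·(-8) + (0)·(-10) + (0)·(5) + (-1)·(-6) + (0)·(-6) = 6
  c_3 = (0)·(23) + (0)·(12) + (0)·(-1) + (-1)·(-8) + (0)·(-10) + (0)·(5) + (0)·(-6) + (0)·(-6) = 8
  c_4 = (0)·(23) + (-1)·(12) + (0)·(-1) + (0)·(-8) + (0)·(-10) + (0)·(5) + (-2)·(-6) + (0)·(-6) = 0
  c_5 = (0)·(23) + (2)·(12) + (0)·(-1) + (0)·(-8) + (0)·(-10) + (0)·(5) + (4)·(-6) + (-1)·(-6) = 6
  c_6 = (0)·(23) + (0)·(12) + (1)·(-1) + (0)·(-8) + (0)·(-10) + (0)·(5) + (0)·(-6) + (-1)·(-6) = 5
  c_7 = (0)·(23) + (0)·(12) + (0)·(-1) + (0)·(-8) + (-1)·(-10) + (0)·(5) + (0)·(-6) + (1)·(-6) = 4
  c_8 = (0)·(23) + (0)·(12) + (0)·(-1) + (0)·(-8) + (0)·(-10) + (1)·(5) + (0)·(-6) + (0)·(-6) = 5
Writing each c_i in base p = 3:
  c_1 = 5 = 2·3^0 + 1·3^1
  c_2 = 6 = 0·3^0 + 2·3^1
  c_3 = 8 = 2·3^0 + 2·3^1
  c_4 = 0
  c_5 = 6 = 0·3^0 + 2·3^1
  c_6 = 5 = 2·3^0 + 1·3^1
  c_7 = 4 = 1·3^0 + 1·3^1
  c_8 = 5 = 2·3^0 + 1·3^1
λ_0 = (2, 0, 2, 0, 0, 2, 1, 2)
λ_1 = (1, 2, 2, 0, 2, 1, 1, 1)

((2, 0, 2, 0, 0, 2, 1, 2), (1, 2, 2, 0, 2, 1, 1, 1))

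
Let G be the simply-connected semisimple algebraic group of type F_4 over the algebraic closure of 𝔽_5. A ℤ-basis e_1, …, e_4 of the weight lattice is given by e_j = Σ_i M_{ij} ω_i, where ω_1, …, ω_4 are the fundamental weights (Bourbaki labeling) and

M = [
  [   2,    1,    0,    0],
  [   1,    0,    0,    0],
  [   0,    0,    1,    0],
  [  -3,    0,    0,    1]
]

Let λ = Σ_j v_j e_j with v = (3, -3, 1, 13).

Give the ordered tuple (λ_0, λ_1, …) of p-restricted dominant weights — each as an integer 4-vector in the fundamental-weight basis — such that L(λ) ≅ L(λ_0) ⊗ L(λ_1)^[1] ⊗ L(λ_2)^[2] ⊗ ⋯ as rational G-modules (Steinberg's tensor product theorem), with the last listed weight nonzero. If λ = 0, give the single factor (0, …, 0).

Change of basis e → ω: c = M·v where v = (3, -3, 1, 13):
  c_1 = 2*3 + 1*-3 + 0*1 + 0*13 = 3
  c_2 = 1*3 + 0*-3 + 0*1 + 0*13 = 3
  c_3 = 0*3 + 0*-3 + 1*1 + 0*13 = 1
  c_4 = -3*3 + 0*-3 + 0*1 + 1*13 = 4
p = 5; digits c_i = Σ_j d_{ij}·5^j, 0 ≤ d_{ij} < 5:
  c_1 = 3 = 3·5^0
  c_2 = 3 = 3·5^0
  c_3 = 1 = 1·5^0
  c_4 = 4 = 4·5^0
p-restricted factor λ_0 = (3, 3, 1, 4)

((3, 3, 1, 4),)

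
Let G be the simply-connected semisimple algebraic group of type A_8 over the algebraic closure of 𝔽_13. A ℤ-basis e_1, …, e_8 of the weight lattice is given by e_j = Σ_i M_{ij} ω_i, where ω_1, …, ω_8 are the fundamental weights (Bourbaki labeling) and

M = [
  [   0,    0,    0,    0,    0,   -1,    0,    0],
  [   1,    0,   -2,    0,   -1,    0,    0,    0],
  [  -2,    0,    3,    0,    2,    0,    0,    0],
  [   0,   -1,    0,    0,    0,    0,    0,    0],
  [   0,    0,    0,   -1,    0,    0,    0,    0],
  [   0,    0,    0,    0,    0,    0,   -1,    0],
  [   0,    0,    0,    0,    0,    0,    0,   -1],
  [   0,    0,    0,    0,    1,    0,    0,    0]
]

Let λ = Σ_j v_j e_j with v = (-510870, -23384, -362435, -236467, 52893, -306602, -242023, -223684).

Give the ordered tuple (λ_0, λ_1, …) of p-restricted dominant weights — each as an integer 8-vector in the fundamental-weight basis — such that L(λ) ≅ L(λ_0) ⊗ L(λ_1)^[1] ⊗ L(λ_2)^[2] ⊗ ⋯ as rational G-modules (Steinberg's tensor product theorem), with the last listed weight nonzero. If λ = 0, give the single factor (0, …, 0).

((10, 11, 12, 10, 10, 2, 6, 9), (2, 3, 12, 4, 2, 1, 7, 12), (7, 4, 3, 8, 8, 2, 10, 0), (9, 8, 5, 10, 3, 6, 10, 11), (10, 5, 1, 0, 8, 8, 7, 1))

In the fundamental-weight basis, λ has coordinates c = M·v (v = (-510870, -23384, -362435, -236467, 52893, -306602, -242023, -223684)):
  c_1 = 0*-510870 + 0*-23384 + 0*-362435 + 0*-236467 + 0*52893 + -1*-306602 + 0*-242023 + 0*-223684 = 306602
  c_2 = 1*-510870 + 0*-23384 + -2*-362435 + 0*-236467 + -1*52893 + 0*-306602 + 0*-242023 + 0*-223684 = 161107
  c_3 = -2*-510870 + 0*-23384 + 3*-362435 + 0*-236467 + 2*52893 + 0*-306602 + 0*-242023 + 0*-223684 = 40221
  c_4 = 0*-510870 + -1*-23384 + 0*-362435 + 0*-236467 + 0*52893 + 0*-306602 + 0*-242023 + 0*-223684 = 23384
  c_5 = 0*-510870 + 0*-23384 + 0*-362435 + -1*-236467 + 0*52893 + 0*-306602 + 0*-242023 + 0*-223684 = 236467
  c_6 = 0*-510870 + 0*-23384 + 0*-362435 + 0*-236467 + 0*52893 + 0*-306602 + -1*-242023 + 0*-223684 = 242023
  c_7 = 0*-510870 + 0*-23384 + 0*-362435 + 0*-236467 + 0*52893 + 0*-306602 + 0*-242023 + -1*-223684 = 223684
  c_8 = 0*-510870 + 0*-23384 + 0*-362435 + 0*-236467 + 1*52893 + 0*-306602 + 0*-242023 + 0*-223684 = 52893
Expand coordinatewise in base 13:
  c_1 = 306602 = 10·13^0 + 2·13^1 + 7·13^2 + 9·13^3 + 10·13^4
  c_2 = 161107 = 11·13^0 + 3·13^1 + 4·13^2 + 8·13^3 + 5·13^4
  c_3 = 40221 = 12·13^0 + 12·13^1 + 3·13^2 + 5·13^3 + 1·13^4
  c_4 = 23384 = 10·13^0 + 4·13^1 + 8·13^2 + 10·13^3
  c_5 = 236467 = 10·13^0 + 2·13^1 + 8·13^2 + 3·13^3 + 8·13^4
  c_6 = 242023 = 2·13^0 + 1·13^1 + 2·13^2 + 6·13^3 + 8·13^4
  c_7 = 223684 = 6·13^0 + 7·13^1 + 10·13^2 + 10·13^3 + 7·13^4
  c_8 = 52893 = 9·13^0 + 12·13^1 + 0·13^2 + 11·13^3 + 1·13^4
p-restricted factor λ_0 = (10, 11, 12, 10, 10, 2, 6, 9)
p-restricted factor λ_1 = (2, 3, 12, 4, 2, 1, 7, 12)
p-restricted factor λ_2 = (7, 4, 3, 8, 8, 2, 10, 0)
p-restricted factor λ_3 = (9, 8, 5, 10, 3, 6, 10, 11)
p-restricted factor λ_4 = (10, 5, 1, 0, 8, 8, 7, 1)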